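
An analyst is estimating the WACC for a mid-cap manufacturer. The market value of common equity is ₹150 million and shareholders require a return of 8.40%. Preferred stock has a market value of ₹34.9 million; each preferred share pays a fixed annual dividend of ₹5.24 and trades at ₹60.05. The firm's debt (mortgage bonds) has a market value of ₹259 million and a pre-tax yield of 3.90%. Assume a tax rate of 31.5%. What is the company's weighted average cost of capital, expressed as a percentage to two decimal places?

5.08%

Cost of preferred: Rp = 5.24 / 60.05 = 8.7261%.
Total capital V = 150 + 34.9 + 259 = 443.9.
Equity: weight = 150/443.9 = 0.3379; cost = 8.4%.
Preferred: weight = 34.9/443.9 = 0.0786; cost = 8.7261%.
Mortgage bonds: weight = 259/443.9 = 0.5835; after-tax cost = 3.9% × (1 − 31.5%) = 2.6715%.
WACC = 0.3379 × 8.4000% + 0.0786 × 8.7261% + 0.5835 × 2.6715% = 5.0833%.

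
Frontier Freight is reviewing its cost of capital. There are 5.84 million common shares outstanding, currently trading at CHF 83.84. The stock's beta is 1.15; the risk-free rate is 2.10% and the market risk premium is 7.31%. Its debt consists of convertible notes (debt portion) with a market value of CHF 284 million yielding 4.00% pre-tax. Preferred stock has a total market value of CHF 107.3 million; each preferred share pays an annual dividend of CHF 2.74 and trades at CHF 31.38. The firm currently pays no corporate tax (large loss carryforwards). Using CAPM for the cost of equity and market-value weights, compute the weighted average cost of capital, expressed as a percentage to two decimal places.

8.19%

Cost of equity via CAPM: Re = 2.1% + 1.15 × 7.31% = 10.5065%.
Cost of preferred: Rp = 2.74 / 31.38 = 8.7317%.
Market value of equity E = 83.84 × 5.84m = 489.6256m.
Total capital V = 489.6256 + 107.3 + 284 = 880.9256.
Equity: weight = 489.6256/880.9256 = 0.5558; cost = 10.5065%.
Preferred: weight = 107.3/880.9256 = 0.1218; cost = 8.7317%.
Convertible notes (debt portion): weight = 284/880.9256 = 0.3224; after-tax cost = 4% × (1 − 0%) = 4.0000%.
WACC = 0.5558 × 10.5065% + 0.1218 × 8.7317% + 0.3224 × 4.0000% = 8.1927%.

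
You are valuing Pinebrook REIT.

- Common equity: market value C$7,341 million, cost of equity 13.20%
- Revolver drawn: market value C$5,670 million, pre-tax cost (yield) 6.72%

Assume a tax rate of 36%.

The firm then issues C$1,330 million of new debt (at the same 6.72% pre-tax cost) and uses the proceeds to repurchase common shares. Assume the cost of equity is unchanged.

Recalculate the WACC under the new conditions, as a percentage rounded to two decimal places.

After the change:
Total capital V = 6011 + 7000 = 13011.
Equity: weight = 6011/13011 = 0.4620; cost = 13.2%.
Revolver drawn: weight = 7000/13011 = 0.5380; after-tax cost = 6.72% × (1 − 36%) = 4.3008%.
WACC = 0.4620 × 13.2000% + 0.5380 × 4.3008% = 8.4122%.

8.41%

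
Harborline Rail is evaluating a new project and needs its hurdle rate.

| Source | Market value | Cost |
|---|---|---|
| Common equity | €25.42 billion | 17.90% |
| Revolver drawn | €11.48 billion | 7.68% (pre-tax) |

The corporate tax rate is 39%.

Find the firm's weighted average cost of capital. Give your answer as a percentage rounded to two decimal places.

Total capital V = 25.42 + 11.48 = 36.9.
Equity: weight = 25.42/36.9 = 0.6889; cost = 17.9%.
Revolver drawn: weight = 11.48/36.9 = 0.3111; after-tax cost = 7.68% × (1 − 39%) = 4.6848%.
WACC = 0.6889 × 17.9000% + 0.3111 × 4.6848% = 13.7886%.

13.79%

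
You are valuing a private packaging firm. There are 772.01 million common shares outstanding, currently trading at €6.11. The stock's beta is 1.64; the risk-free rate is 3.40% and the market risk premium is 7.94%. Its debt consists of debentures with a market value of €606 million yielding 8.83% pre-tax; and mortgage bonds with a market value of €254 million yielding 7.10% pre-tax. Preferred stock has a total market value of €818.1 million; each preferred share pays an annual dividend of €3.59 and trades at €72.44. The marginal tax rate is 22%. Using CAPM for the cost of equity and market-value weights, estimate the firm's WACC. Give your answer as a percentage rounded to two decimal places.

13.62%

Cost of equity via CAPM: Re = 3.4% + 1.64 × 7.94% = 16.4216%.
Cost of preferred: Rp = 3.59 / 72.44 = 4.9558%.
Market value of equity E = 6.11 × 772.01m = 4716.9811m.
Total capital V = 4716.9811 + 818.1 + 606 + 254 = 6395.0811.
Equity: weight = 4716.9811/6395.0811 = 0.7376; cost = 16.4216%.
Preferred: weight = 818.1/6395.0811 = 0.1279; cost = 4.9558%.
Debentures: weight = 606/6395.0811 = 0.0948; after-tax cost = 8.83% × (1 − 22%) = 6.8874%.
Mortgage bonds: weight = 254/6395.0811 = 0.0397; after-tax cost = 7.1% × (1 − 22%) = 5.5380%.
WACC = 0.7376 × 16.4216% + 0.1279 × 4.9558% + 0.0948 × 6.8874% + 0.0397 × 5.5380% = 13.6191%.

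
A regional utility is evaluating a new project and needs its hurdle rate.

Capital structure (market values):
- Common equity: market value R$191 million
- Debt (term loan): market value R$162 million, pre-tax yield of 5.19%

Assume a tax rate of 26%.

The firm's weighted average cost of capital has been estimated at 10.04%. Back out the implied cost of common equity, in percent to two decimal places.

15.30%

Total capital V = 191 + 162 = 353.
Equity weight = 191/353 = 0.5411.
Term loan weight = 162/353 = 0.4589.
Debt contribution = 0.4589 × 5.19% × (1 − 26%) = 1.7625%.
Required equity contribution = 10.04% − 1.7625% = 8.2775%.
Re = 8.2775% / 0.5411 = 15.2981%.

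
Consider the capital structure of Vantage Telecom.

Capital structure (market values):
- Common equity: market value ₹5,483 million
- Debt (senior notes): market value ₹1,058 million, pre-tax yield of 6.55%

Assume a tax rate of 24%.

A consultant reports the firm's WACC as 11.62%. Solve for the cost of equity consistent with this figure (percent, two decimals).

12.90%

Total capital V = 5483 + 1058 = 6541.
Equity weight = 5483/6541 = 0.8383.
Senior notes weight = 1058/6541 = 0.1617.
Debt contribution = 0.1617 × 6.55% × (1 − 24%) = 0.8052%.
Required equity contribution = 11.62% − 0.8052% = 10.8148%.
Re = 10.8148% / 0.8383 = 12.9016%.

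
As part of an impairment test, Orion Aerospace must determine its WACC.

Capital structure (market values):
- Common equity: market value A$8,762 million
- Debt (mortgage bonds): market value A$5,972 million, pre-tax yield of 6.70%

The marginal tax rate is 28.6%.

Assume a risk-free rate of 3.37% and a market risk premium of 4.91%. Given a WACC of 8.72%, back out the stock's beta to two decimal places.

1.64

Total capital V = 8762 + 5972 = 14734.
Equity weight = 8762/14734 = 0.5947.
Mortgage bonds weight = 5972/14734 = 0.4053.
Debt contribution = 0.4053 × 6.7% × (1 − 28.6%) = 1.9390%.
Required equity contribution = 8.72% − 1.9390% = 6.7810%  ⇒  Re = 11.4028%.
CAPM: 11.4028% = 3.37% + β × 4.91%  ⇒  β = 1.6360.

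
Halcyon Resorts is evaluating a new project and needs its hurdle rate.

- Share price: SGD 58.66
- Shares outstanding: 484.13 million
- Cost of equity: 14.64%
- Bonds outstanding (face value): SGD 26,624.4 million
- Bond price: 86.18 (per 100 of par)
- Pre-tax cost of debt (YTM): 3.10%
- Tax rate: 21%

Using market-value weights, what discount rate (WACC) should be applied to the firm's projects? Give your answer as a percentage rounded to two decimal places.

9.19%

Market value of equity E = 58.66 × 484.13m = 28399.0658m. Market value of debt D = 26624.4m × 86.18/100 = 22944.90792m.
Total capital V = 28399.0658 + 22944.90792 = 51343.97372.
Equity: weight = 28399.0658/51343.97372 = 0.5531; cost = 14.64%.
Bonds outstanding: weight = 22944.90792/51343.97372 = 0.4469; after-tax cost = 3.1% × (1 − 21%) = 2.4490%.
WACC = 0.5531 × 14.6400% + 0.4469 × 2.4490% = 9.1920%.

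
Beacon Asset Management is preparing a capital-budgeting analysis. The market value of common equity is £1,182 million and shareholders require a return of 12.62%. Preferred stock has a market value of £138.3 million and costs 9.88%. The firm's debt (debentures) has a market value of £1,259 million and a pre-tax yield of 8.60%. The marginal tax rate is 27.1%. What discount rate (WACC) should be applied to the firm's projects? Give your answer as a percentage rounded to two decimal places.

9.37%

Total capital V = 1182 + 138.3 + 1259 = 2579.3.
Equity: weight = 1182/2579.3 = 0.4583; cost = 12.62%.
Preferred: weight = 138.3/2579.3 = 0.0536; cost = 9.88%.
Debentures: weight = 1259/2579.3 = 0.4881; after-tax cost = 8.6% × (1 − 27.1%) = 6.2694%.
WACC = 0.4583 × 12.6200% + 0.0536 × 9.8800% + 0.4881 × 6.2694% = 9.3732%.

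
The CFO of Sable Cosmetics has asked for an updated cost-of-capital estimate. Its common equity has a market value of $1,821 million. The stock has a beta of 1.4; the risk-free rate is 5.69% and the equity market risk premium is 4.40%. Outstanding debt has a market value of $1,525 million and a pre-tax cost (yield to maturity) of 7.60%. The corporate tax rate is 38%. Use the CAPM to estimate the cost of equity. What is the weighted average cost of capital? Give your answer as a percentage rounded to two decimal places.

Cost of equity via CAPM: Re = 5.69% + 1.4 × 4.4% = 11.8500%.
Total capital V = 1821 + 1525 = 3346.
Equity: weight = 1821/3346 = 0.5442; cost = 11.85%.
Debt: weight = 1525/3346 = 0.4558; after-tax cost = 7.6% × (1 − 38%) = 4.7120%.
WACC = 0.5442 × 11.8500% + 0.4558 × 4.7120% = 8.5967%.

8.60%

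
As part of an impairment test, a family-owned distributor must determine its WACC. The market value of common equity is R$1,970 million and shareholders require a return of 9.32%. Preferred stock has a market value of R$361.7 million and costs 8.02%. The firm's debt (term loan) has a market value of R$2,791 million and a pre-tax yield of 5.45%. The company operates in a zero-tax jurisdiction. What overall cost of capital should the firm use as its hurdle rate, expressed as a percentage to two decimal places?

7.12%

Total capital V = 1970 + 361.7 + 2791 = 5122.7.
Equity: weight = 1970/5122.7 = 0.3846; cost = 9.32%.
Preferred: weight = 361.7/5122.7 = 0.0706; cost = 8.02%.
Term loan: weight = 2791/5122.7 = 0.5448; after-tax cost = 5.45% × (1 − 0%) = 5.4500%.
WACC = 0.3846 × 9.3200% + 0.0706 × 8.0200% + 0.5448 × 5.4500% = 7.1197%.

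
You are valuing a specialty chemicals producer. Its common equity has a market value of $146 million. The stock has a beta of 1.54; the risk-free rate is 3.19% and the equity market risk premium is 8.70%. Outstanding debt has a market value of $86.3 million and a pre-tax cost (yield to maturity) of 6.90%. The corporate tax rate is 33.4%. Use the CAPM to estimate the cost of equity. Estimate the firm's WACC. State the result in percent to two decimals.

12.13%

Cost of equity via CAPM: Re = 3.19% + 1.54 × 8.7% = 16.5880%.
Total capital V = 146 + 86.3 = 232.3.
Equity: weight = 146/232.3 = 0.6285; cost = 16.588%.
Debt: weight = 86.3/232.3 = 0.3715; after-tax cost = 6.9% × (1 − 33.4%) = 4.5954%.
WACC = 0.6285 × 16.5880% + 0.3715 × 4.5954% = 12.1327%.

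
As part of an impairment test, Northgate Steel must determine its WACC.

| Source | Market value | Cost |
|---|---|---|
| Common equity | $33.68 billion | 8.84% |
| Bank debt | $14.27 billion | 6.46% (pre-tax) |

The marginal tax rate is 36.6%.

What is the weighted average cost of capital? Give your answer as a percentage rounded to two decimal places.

7.43%

Total capital V = 33.68 + 14.27 = 47.95.
Equity: weight = 33.68/47.95 = 0.7024; cost = 8.84%.
Bank debt: weight = 14.27/47.95 = 0.2976; after-tax cost = 6.46% × (1 − 36.6%) = 4.0956%.
WACC = 0.7024 × 8.8400% + 0.2976 × 4.0956% = 7.4281%.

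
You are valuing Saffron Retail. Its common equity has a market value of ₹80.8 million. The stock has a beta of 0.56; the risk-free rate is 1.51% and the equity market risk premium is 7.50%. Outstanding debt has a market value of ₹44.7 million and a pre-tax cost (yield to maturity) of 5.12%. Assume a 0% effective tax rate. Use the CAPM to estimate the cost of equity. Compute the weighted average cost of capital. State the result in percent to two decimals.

Cost of equity via CAPM: Re = 1.51% + 0.56 × 7.5% = 5.7100%.
Total capital V = 80.8 + 44.7 = 125.5.
Equity: weight = 80.8/125.5 = 0.6438; cost = 5.71%.
Debt: weight = 44.7/125.5 = 0.3562; after-tax cost = 5.12% × (1 − 0%) = 5.1200%.
WACC = 0.6438 × 5.7100% + 0.3562 × 5.1200% = 5.4999%.

5.50%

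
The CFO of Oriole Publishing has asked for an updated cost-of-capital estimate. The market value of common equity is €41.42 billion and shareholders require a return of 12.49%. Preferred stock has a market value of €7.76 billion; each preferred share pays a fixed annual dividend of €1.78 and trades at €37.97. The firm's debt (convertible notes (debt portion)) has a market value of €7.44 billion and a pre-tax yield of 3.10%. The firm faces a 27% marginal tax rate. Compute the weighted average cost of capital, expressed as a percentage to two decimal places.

10.08%

Cost of preferred: Rp = 1.78 / 37.97 = 4.6879%.
Total capital V = 41.42 + 7.76 + 7.44 = 56.62.
Equity: weight = 41.42/56.62 = 0.7315; cost = 12.49%.
Preferred: weight = 7.76/56.62 = 0.1371; cost = 4.6879%.
Convertible notes (debt portion): weight = 7.44/56.62 = 0.1314; after-tax cost = 3.1% × (1 − 27%) = 2.2630%.
WACC = 0.7315 × 12.4900% + 0.1371 × 4.6879% + 0.1314 × 2.2630% = 10.0768%.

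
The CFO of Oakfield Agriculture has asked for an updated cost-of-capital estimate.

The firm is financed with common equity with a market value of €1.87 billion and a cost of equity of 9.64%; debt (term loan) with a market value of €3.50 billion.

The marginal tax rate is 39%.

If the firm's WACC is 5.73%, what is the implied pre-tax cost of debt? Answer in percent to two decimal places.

5.97%

Total capital V = 1.87 + 3.5 = 5.37.
Equity weight = 1.87/5.37 = 0.3482.
Term loan weight = 3.5/5.37 = 0.6518.
Equity contribution = 0.3482 × 9.64% = 3.3569%.
Remaining for debt = 5.73% − 3.3569% = 2.3731%.
Rd × (1 − 39%) × 0.6518 = 2.3731%  ⇒  Rd = 5.9688%.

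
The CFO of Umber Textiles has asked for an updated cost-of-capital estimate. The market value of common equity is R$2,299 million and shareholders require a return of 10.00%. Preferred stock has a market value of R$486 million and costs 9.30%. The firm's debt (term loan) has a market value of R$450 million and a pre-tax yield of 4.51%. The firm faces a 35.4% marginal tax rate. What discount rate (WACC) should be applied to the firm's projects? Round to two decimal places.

Total capital V = 2299 + 486 + 450 = 3235.
Equity: weight = 2299/3235 = 0.7107; cost = 10%.
Preferred: weight = 486/3235 = 0.1502; cost = 9.3%.
Term loan: weight = 450/3235 = 0.1391; after-tax cost = 4.51% × (1 − 35.4%) = 2.9135%.
WACC = 0.7107 × 10.0000% + 0.1502 × 9.3000% + 0.1391 × 2.9135% = 8.9091%.

8.91%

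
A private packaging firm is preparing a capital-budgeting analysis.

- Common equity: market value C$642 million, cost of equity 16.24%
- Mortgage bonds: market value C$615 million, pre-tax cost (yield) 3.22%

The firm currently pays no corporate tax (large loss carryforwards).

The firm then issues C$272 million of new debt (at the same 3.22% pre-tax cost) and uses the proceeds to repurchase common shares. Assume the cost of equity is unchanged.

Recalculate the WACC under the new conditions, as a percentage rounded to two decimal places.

7.05%

After the change:
Total capital V = 370 + 887 = 1257.
Equity: weight = 370/1257 = 0.2944; cost = 16.24%.
Mortgage bonds: weight = 887/1257 = 0.7056; after-tax cost = 3.22% × (1 − 0%) = 3.2200%.
WACC = 0.2944 × 16.2400% + 0.7056 × 3.2200% = 7.0525%.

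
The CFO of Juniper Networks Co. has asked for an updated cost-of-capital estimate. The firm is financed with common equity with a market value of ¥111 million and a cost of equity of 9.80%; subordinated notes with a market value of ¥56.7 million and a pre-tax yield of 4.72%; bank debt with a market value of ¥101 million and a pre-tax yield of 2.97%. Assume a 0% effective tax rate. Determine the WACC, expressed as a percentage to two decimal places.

6.16%

Total capital V = 111 + 56.7 + 101 = 268.7.
Equity: weight = 111/268.7 = 0.4131; cost = 9.8%.
Subordinated notes: weight = 56.7/268.7 = 0.2110; after-tax cost = 4.72% × (1 − 0%) = 4.7200%.
Bank debt: weight = 101/268.7 = 0.3759; after-tax cost = 2.97% × (1 − 0%) = 2.9700%.
WACC = 0.4131 × 9.8000% + 0.2110 × 4.7200% + 0.3759 × 2.9700% = 6.1608%.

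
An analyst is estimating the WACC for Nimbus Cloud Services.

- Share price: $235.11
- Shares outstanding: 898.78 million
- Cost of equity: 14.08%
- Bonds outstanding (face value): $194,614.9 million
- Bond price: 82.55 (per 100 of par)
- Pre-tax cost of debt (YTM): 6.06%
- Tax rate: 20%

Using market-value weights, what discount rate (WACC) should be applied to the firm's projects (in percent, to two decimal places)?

10.09%

Market value of equity E = 235.11 × 898.78m = 211312.1658m. Market value of debt D = 194614.9m × 82.55/100 = 160654.59995m.
Total capital V = 211312.1658 + 160654.59995 = 371966.76575.
Equity: weight = 211312.1658/371966.76575 = 0.5681; cost = 14.08%.
Bonds outstanding: weight = 160654.59995/371966.76575 = 0.4319; after-tax cost = 6.06% × (1 − 20%) = 4.8480%.
WACC = 0.5681 × 14.0800% + 0.4319 × 4.8480% = 10.0926%.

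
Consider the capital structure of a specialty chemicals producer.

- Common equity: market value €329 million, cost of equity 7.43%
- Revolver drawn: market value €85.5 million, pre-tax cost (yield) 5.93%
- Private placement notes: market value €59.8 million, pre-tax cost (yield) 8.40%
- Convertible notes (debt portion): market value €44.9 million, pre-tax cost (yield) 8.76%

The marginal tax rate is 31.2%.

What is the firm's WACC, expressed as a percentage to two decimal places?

Total capital V = 329 + 85.5 + 59.8 + 44.9 = 519.2.
Equity: weight = 329/519.2 = 0.6337; cost = 7.43%.
Revolver drawn: weight = 85.5/519.2 = 0.1647; after-tax cost = 5.93% × (1 − 31.2%) = 4.0798%.
Private placement notes: weight = 59.8/519.2 = 0.1152; after-tax cost = 8.4% × (1 − 31.2%) = 5.7792%.
Convertible notes (debt portion): weight = 44.9/519.2 = 0.0865; after-tax cost = 8.76% × (1 − 31.2%) = 6.0269%.
WACC = 0.6337 × 7.4300% + 0.1647 × 4.0798% + 0.1152 × 5.7792% + 0.0865 × 6.0269% = 6.5668%.

6.57%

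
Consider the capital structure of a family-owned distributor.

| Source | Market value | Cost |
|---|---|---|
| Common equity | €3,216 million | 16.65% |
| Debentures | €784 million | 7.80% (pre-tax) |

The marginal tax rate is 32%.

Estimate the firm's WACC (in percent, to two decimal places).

Total capital V = 3216 + 784 = 4000.
Equity: weight = 3216/4000 = 0.8040; cost = 16.65%.
Debentures: weight = 784/4000 = 0.1960; after-tax cost = 7.8% × (1 − 32%) = 5.3040%.
WACC = 0.8040 × 16.6500% + 0.1960 × 5.3040% = 14.4262%.

14.43%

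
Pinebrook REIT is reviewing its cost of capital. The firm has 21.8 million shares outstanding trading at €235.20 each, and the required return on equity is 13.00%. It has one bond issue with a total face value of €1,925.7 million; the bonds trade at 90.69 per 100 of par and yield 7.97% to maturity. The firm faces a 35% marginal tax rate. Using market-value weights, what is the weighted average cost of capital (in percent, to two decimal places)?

11.01%

Market value of equity E = 235.2 × 21.8m = 5127.36m. Market value of debt D = 1925.7m × 90.69/100 = 1746.41733m.
Total capital V = 5127.36 + 1746.41733 = 6873.77733.
Equity: weight = 5127.36/6873.77733 = 0.7459; cost = 13%.
Bonds outstanding: weight = 1746.41733/6873.77733 = 0.2541; after-tax cost = 7.97% × (1 − 35%) = 5.1805%.
WACC = 0.7459 × 13.0000% + 0.2541 × 5.1805% = 11.0133%.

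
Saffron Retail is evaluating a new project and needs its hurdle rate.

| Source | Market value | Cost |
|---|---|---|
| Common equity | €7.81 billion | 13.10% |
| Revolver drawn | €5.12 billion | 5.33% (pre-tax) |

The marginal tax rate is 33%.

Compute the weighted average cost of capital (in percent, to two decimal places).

Total capital V = 7.81 + 5.12 = 12.93.
Equity: weight = 7.81/12.93 = 0.6040; cost = 13.1%.
Revolver drawn: weight = 5.12/12.93 = 0.3960; after-tax cost = 5.33% × (1 − 33%) = 3.5711%.
WACC = 0.6040 × 13.1000% + 0.3960 × 3.5711% = 9.3268%.

9.33%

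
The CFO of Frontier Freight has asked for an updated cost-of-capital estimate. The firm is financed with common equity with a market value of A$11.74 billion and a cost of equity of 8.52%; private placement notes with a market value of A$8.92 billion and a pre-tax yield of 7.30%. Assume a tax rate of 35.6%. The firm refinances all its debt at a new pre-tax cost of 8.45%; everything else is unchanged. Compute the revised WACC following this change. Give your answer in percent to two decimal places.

7.19%

After the change:
Total capital V = 11.74 + 8.92 = 20.66.
Equity: weight = 11.74/20.66 = 0.5682; cost = 8.52%.
Private placement notes: weight = 8.92/20.66 = 0.4318; after-tax cost = 8.45% × (1 − 35.6%) = 5.4418%.
WACC = 0.5682 × 8.5200% + 0.4318 × 5.4418% = 7.1910%.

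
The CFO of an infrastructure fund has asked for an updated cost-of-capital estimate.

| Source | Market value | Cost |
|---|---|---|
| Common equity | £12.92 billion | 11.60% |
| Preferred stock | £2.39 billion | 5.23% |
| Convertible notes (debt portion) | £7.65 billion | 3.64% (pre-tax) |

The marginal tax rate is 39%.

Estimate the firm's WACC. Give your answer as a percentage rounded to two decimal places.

Total capital V = 12.92 + 2.39 + 7.65 = 22.96.
Equity: weight = 12.92/22.96 = 0.5627; cost = 11.6%.
Preferred: weight = 2.39/22.96 = 0.1041; cost = 5.23%.
Convertible notes (debt portion): weight = 7.65/22.96 = 0.3332; after-tax cost = 3.64% × (1 − 39%) = 2.2204%.
WACC = 0.5627 × 11.6000% + 0.1041 × 5.2300% + 0.3332 × 2.2204% = 7.8117%.

7.81%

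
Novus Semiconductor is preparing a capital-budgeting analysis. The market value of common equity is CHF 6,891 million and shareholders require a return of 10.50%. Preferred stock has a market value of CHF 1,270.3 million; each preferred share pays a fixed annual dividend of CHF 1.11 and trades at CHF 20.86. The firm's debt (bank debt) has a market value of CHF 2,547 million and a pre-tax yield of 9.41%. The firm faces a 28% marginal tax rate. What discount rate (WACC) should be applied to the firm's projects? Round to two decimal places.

Cost of preferred: Rp = 1.11 / 20.86 = 5.3212%.
Total capital V = 6891 + 1270.3 + 2547 = 10708.3.
Equity: weight = 6891/10708.3 = 0.6435; cost = 10.5%.
Preferred: weight = 1270.3/10708.3 = 0.1186; cost = 5.3212%.
Bank debt: weight = 2547/10708.3 = 0.2379; after-tax cost = 9.41% × (1 − 28%) = 6.7752%.
WACC = 0.6435 × 10.5000% + 0.1186 × 5.3212% + 0.2379 × 6.7752% = 8.9997%.

9.00%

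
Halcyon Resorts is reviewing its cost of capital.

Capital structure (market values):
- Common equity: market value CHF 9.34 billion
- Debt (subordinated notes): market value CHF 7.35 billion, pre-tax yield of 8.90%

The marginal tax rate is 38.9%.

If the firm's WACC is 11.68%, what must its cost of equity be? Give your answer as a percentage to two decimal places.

Total capital V = 9.34 + 7.35 = 16.69.
Equity weight = 9.34/16.69 = 0.5596.
Subordinated notes weight = 7.35/16.69 = 0.4404.
Debt contribution = 0.4404 × 8.9% × (1 − 38.9%) = 2.3948%.
Required equity contribution = 11.68% − 2.3948% = 9.2852%.
Re = 9.2852% / 0.5596 = 16.5921%.

16.59%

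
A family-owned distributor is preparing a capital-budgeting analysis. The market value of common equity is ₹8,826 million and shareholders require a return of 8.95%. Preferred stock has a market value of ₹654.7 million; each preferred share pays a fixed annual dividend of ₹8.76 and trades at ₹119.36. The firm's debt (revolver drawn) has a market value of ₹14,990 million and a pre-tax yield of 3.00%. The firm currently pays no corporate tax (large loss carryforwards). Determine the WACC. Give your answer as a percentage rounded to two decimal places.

Cost of preferred: Rp = 8.76 / 119.36 = 7.3391%.
Total capital V = 8826 + 654.7 + 14990 = 24470.7.
Equity: weight = 8826/24470.7 = 0.3607; cost = 8.95%.
Preferred: weight = 654.7/24470.7 = 0.0268; cost = 7.3391%.
Revolver drawn: weight = 14990/24470.7 = 0.6126; after-tax cost = 3% × (1 − 0%) = 3.0000%.
WACC = 0.3607 × 8.9500% + 0.0268 × 7.3391% + 0.6126 × 3.0000% = 5.2621%.

5.26%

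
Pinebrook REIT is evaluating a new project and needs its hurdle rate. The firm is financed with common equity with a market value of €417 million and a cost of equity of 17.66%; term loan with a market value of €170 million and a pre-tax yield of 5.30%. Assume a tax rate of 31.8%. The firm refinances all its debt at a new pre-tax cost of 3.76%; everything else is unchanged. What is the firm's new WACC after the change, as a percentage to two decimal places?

After the change:
Total capital V = 417 + 170 = 587.
Equity: weight = 417/587 = 0.7104; cost = 17.66%.
Term loan: weight = 170/587 = 0.2896; after-tax cost = 3.76% × (1 − 31.8%) = 2.5643%.
WACC = 0.7104 × 17.6600% + 0.2896 × 2.5643% = 13.2882%.

13.29%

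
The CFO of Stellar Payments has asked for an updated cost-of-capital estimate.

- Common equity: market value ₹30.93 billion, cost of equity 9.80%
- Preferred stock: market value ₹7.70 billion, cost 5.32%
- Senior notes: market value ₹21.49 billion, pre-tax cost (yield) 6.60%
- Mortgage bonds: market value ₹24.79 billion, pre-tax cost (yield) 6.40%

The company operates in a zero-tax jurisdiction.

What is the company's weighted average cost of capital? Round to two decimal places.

Total capital V = 30.93 + 7.7 + 21.49 + 24.79 = 84.91.
Equity: weight = 30.93/84.91 = 0.3643; cost = 9.8%.
Preferred: weight = 7.7/84.91 = 0.0907; cost = 5.32%.
Senior notes: weight = 21.49/84.91 = 0.2531; after-tax cost = 6.6% × (1 − 0%) = 6.6000%.
Mortgage bonds: weight = 24.79/84.91 = 0.2920; after-tax cost = 6.4% × (1 − 0%) = 6.4000%.
WACC = 0.3643 × 9.8000% + 0.0907 × 5.3200% + 0.2531 × 6.6000% + 0.2920 × 6.4000% = 7.5912%.

7.59%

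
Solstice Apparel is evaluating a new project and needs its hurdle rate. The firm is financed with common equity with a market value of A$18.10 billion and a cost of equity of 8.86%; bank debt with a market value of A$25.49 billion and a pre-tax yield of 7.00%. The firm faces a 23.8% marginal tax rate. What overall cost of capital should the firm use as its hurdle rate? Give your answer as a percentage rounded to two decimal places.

6.80%

Total capital V = 18.1 + 25.49 = 43.59.
Equity: weight = 18.1/43.59 = 0.4152; cost = 8.86%.
Bank debt: weight = 25.49/43.59 = 0.5848; after-tax cost = 7% × (1 − 23.8%) = 5.3340%.
WACC = 0.4152 × 8.8600% + 0.5848 × 5.3340% = 6.7981%.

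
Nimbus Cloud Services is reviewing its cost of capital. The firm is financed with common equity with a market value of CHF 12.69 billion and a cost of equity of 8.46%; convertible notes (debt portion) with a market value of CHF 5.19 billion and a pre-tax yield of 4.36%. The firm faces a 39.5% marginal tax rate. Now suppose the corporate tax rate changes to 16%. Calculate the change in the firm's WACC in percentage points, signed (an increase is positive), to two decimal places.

Current WACC:
Total capital V = 12.69 + 5.19 = 17.88.
Equity: weight = 12.69/17.88 = 0.7097; cost = 8.46%.
Convertible notes (debt portion): weight = 5.19/17.88 = 0.2903; after-tax cost = 4.36% × (1 − 39.5%) = 2.6378%.
WACC = 0.7097 × 8.4600% + 0.2903 × 2.6378% = 6.7700%.
After the change:
Total capital V = 12.69 + 5.19 = 17.88.
Equity: weight = 12.69/17.88 = 0.7097; cost = 8.46%.
Convertible notes (debt portion): weight = 5.19/17.88 = 0.2903; after-tax cost = 4.36% × (1 − 16%) = 3.6624%.
WACC = 0.7097 × 8.4600% + 0.2903 × 3.6624% = 7.0674%.
Change in WACC = 7.0674% − 6.7700% = 0.2974 pp.

+0.30 pp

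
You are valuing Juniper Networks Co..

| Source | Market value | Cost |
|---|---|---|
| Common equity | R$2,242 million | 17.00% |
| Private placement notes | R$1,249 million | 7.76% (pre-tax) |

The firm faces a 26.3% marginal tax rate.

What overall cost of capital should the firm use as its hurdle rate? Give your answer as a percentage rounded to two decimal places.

12.96%

Total capital V = 2242 + 1249 = 3491.
Equity: weight = 2242/3491 = 0.6422; cost = 17%.
Private placement notes: weight = 1249/3491 = 0.3578; after-tax cost = 7.76% × (1 − 26.3%) = 5.7191%.
WACC = 0.6422 × 17.0000% + 0.3578 × 5.7191% = 12.9640%.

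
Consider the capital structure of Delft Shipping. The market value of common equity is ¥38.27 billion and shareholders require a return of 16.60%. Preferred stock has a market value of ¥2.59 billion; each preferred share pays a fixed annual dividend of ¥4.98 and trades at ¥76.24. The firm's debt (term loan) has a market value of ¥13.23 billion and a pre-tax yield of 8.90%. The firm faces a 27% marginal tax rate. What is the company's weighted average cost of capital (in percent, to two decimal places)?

13.65%

Cost of preferred: Rp = 4.98 / 76.24 = 6.5320%.
Total capital V = 38.27 + 2.59 + 13.23 = 54.09.
Equity: weight = 38.27/54.09 = 0.7075; cost = 16.6%.
Preferred: weight = 2.59/54.09 = 0.0479; cost = 6.532%.
Term loan: weight = 13.23/54.09 = 0.2446; after-tax cost = 8.9% × (1 − 27%) = 6.4970%.
WACC = 0.7075 × 16.6000% + 0.0479 × 6.5320% + 0.2446 × 6.4970% = 13.6468%.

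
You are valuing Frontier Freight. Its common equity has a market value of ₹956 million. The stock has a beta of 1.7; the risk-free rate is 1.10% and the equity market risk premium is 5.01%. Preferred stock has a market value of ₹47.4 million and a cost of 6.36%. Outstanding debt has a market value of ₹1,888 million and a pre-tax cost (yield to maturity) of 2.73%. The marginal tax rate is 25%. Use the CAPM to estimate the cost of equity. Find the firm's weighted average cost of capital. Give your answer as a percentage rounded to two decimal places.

4.62%

Cost of equity via CAPM: Re = 1.1% + 1.7 × 5.01% = 9.6170%.
Total capital V = 956 + 47.4 + 1888 = 2891.4.
Equity: weight = 956/2891.4 = 0.3306; cost = 9.617%.
Preferred: weight = 47.4/2891.4 = 0.0164; cost = 6.36%.
Debt: weight = 1888/2891.4 = 0.6530; after-tax cost = 2.73% × (1 − 25%) = 2.0475%.
WACC = 0.3306 × 9.6170% + 0.0164 × 6.3600% + 0.6530 × 2.0475% = 4.6209%.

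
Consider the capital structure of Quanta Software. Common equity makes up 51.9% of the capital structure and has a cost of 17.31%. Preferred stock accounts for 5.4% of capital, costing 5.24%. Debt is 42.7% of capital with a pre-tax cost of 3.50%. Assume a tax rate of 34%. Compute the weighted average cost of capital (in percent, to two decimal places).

After-tax cost of debt = 3.5% × (1 − 34%) = 2.3100%.
WACC = 0.519 × 17.3100% + 0.054 × 5.2400% + 0.427 × 2.3100% = 10.2532%.

10.25%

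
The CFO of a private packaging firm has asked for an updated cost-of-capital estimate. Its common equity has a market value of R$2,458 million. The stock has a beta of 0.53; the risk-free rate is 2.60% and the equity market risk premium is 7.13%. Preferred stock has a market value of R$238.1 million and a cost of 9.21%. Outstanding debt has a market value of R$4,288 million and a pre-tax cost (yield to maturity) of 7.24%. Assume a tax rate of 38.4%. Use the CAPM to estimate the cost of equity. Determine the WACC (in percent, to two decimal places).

Cost of equity via CAPM: Re = 2.6% + 0.53 × 7.13% = 6.3789%.
Total capital V = 2458 + 238.1 + 4288 = 6984.1.
Equity: weight = 2458/6984.1 = 0.3519; cost = 6.3789%.
Preferred: weight = 238.1/6984.1 = 0.0341; cost = 9.21%.
Debt: weight = 4288/6984.1 = 0.6140; after-tax cost = 7.24% × (1 − 38.4%) = 4.4598%.
WACC = 0.3519 × 6.3789% + 0.0341 × 9.2100% + 0.6140 × 4.4598% = 5.2972%.

5.30%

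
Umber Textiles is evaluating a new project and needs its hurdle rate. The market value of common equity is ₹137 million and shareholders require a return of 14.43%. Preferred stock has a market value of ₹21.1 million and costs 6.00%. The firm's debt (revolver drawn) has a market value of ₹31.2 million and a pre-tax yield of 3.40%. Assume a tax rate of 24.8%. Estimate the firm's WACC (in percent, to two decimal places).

11.53%

Total capital V = 137 + 21.1 + 31.2 = 189.3.
Equity: weight = 137/189.3 = 0.7237; cost = 14.43%.
Preferred: weight = 21.1/189.3 = 0.1115; cost = 6%.
Revolver drawn: weight = 31.2/189.3 = 0.1648; after-tax cost = 3.4% × (1 − 24.8%) = 2.5568%.
WACC = 0.7237 × 14.4300% + 0.1115 × 6.0000% + 0.1648 × 2.5568% = 11.5335%.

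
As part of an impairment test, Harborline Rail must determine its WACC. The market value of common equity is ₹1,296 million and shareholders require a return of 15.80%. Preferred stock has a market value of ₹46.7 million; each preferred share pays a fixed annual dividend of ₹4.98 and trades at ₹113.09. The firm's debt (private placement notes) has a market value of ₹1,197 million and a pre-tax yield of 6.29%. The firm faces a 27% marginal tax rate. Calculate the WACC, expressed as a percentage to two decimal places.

Cost of preferred: Rp = 4.98 / 113.09 = 4.4036%.
Total capital V = 1296 + 46.7 + 1197 = 2539.7.
Equity: weight = 1296/2539.7 = 0.5103; cost = 15.8%.
Preferred: weight = 46.7/2539.7 = 0.0184; cost = 4.4036%.
Private placement notes: weight = 1197/2539.7 = 0.4713; after-tax cost = 6.29% × (1 − 27%) = 4.5917%.
WACC = 0.5103 × 15.8000% + 0.0184 × 4.4036% + 0.4713 × 4.5917% = 10.3078%.

10.31%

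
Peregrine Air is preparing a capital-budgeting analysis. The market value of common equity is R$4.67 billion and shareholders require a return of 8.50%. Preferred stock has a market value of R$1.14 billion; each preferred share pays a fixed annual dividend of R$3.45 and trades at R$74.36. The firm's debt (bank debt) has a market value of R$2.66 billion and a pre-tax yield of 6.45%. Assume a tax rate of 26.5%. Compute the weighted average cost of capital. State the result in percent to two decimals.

6.80%

Cost of preferred: Rp = 3.45 / 74.36 = 4.6396%.
Total capital V = 4.67 + 1.14 + 2.66 = 8.47.
Equity: weight = 4.67/8.47 = 0.5514; cost = 8.5%.
Preferred: weight = 1.14/8.47 = 0.1346; cost = 4.6396%.
Bank debt: weight = 2.66/8.47 = 0.3140; after-tax cost = 6.45% × (1 − 26.5%) = 4.7408%.
WACC = 0.5514 × 8.5000% + 0.1346 × 4.6396% + 0.3140 × 4.7408% = 6.7998%.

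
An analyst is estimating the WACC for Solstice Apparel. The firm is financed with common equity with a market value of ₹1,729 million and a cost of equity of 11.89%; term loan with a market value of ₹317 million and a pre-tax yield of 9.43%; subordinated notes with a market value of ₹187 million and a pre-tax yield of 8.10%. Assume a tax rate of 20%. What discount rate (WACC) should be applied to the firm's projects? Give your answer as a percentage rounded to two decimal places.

10.82%

Total capital V = 1729 + 317 + 187 = 2233.
Equity: weight = 1729/2233 = 0.7743; cost = 11.89%.
Term loan: weight = 317/2233 = 0.1420; after-tax cost = 9.43% × (1 − 20%) = 7.5440%.
Subordinated notes: weight = 187/2233 = 0.0837; after-tax cost = 8.1% × (1 − 20%) = 6.4800%.
WACC = 0.7743 × 11.8900% + 0.1420 × 7.5440% + 0.0837 × 6.4800% = 10.8200%.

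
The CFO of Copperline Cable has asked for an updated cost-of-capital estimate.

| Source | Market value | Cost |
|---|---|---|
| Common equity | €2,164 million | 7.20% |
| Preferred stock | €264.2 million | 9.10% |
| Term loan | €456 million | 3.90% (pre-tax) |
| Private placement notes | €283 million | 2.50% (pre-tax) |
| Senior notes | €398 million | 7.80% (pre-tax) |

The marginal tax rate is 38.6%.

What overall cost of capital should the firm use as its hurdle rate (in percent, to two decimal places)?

6.01%

Total capital V = 2164 + 264.2 + 456 + 283 + 398 = 3565.2.
Equity: weight = 2164/3565.2 = 0.6070; cost = 7.2%.
Preferred: weight = 264.2/3565.2 = 0.0741; cost = 9.1%.
Term loan: weight = 456/3565.2 = 0.1279; after-tax cost = 3.9% × (1 − 38.6%) = 2.3946%.
Private placement notes: weight = 283/3565.2 = 0.0794; after-tax cost = 2.5% × (1 − 38.6%) = 1.5350%.
Senior notes: weight = 398/3565.2 = 0.1116; after-tax cost = 7.8% × (1 − 38.6%) = 4.7892%.
WACC = 0.6070 × 7.2000% + 0.0741 × 9.1000% + 0.1279 × 2.3946% + 0.0794 × 1.5350% + 0.1116 × 4.7892% = 6.0074%.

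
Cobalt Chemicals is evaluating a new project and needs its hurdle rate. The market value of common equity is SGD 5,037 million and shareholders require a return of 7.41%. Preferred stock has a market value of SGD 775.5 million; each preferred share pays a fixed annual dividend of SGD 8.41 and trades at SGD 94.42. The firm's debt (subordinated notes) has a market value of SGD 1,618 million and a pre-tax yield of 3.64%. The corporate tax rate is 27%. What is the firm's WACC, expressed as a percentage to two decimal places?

6.53%

Cost of preferred: Rp = 8.41 / 94.42 = 8.9070%.
Total capital V = 5037 + 775.5 + 1618 = 7430.5.
Equity: weight = 5037/7430.5 = 0.6779; cost = 7.41%.
Preferred: weight = 775.5/7430.5 = 0.1044; cost = 8.907%.
Subordinated notes: weight = 1618/7430.5 = 0.2178; after-tax cost = 3.64% × (1 − 27%) = 2.6572%.
WACC = 0.6779 × 7.4100% + 0.1044 × 8.9070% + 0.2178 × 2.6572% = 6.5313%.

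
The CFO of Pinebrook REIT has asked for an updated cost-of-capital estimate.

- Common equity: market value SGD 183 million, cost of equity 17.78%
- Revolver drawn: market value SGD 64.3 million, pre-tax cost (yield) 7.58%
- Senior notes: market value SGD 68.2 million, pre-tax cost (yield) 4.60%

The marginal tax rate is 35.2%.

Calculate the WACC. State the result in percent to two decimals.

Total capital V = 183 + 64.3 + 68.2 = 315.5.
Equity: weight = 183/315.5 = 0.5800; cost = 17.78%.
Revolver drawn: weight = 64.3/315.5 = 0.2038; after-tax cost = 7.58% × (1 − 35.2%) = 4.9118%.
Senior notes: weight = 68.2/315.5 = 0.2162; after-tax cost = 4.6% × (1 − 35.2%) = 2.9808%.
WACC = 0.5800 × 17.7800% + 0.2038 × 4.9118% + 0.2162 × 2.9808% = 11.9584%.

11.96%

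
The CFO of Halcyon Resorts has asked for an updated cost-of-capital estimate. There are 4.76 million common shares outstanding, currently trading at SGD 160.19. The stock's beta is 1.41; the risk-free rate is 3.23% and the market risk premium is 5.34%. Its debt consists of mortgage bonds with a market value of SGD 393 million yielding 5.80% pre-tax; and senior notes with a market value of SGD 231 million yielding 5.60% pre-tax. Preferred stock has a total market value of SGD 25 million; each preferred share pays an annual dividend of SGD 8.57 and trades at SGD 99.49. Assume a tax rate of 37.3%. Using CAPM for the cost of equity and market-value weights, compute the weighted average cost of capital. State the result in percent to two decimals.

7.55%

Cost of equity via CAPM: Re = 3.23% + 1.41 × 5.34% = 10.7594%.
Cost of preferred: Rp = 8.57 / 99.49 = 8.6139%.
Market value of equity E = 160.19 × 4.76m = 762.5044m.
Total capital V = 762.5044 + 25 + 393 + 231 = 1411.5044.
Equity: weight = 762.5044/1411.5044 = 0.5402; cost = 10.7594%.
Preferred: weight = 25/1411.5044 = 0.0177; cost = 8.6139%.
Mortgage bonds: weight = 393/1411.5044 = 0.2784; after-tax cost = 5.8% × (1 − 37.3%) = 3.6366%.
Senior notes: weight = 231/1411.5044 = 0.1637; after-tax cost = 5.6% × (1 − 37.3%) = 3.5112%.
WACC = 0.5402 × 10.7594% + 0.0177 × 8.6139% + 0.2784 × 3.6366% + 0.1637 × 3.5112% = 7.5520%.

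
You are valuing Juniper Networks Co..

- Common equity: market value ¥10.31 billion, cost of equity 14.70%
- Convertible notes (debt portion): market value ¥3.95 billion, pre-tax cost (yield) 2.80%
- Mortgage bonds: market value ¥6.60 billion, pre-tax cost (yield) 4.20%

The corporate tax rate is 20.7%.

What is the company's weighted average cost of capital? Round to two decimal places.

8.74%

Total capital V = 10.31 + 3.95 + 6.6 = 20.86.
Equity: weight = 10.31/20.86 = 0.4942; cost = 14.7%.
Convertible notes (debt portion): weight = 3.95/20.86 = 0.1894; after-tax cost = 2.8% × (1 − 20.7%) = 2.2204%.
Mortgage bonds: weight = 6.6/20.86 = 0.3164; after-tax cost = 4.2% × (1 − 20.7%) = 3.3306%.
WACC = 0.4942 × 14.7000% + 0.1894 × 2.2204% + 0.3164 × 3.3306% = 8.7397%.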